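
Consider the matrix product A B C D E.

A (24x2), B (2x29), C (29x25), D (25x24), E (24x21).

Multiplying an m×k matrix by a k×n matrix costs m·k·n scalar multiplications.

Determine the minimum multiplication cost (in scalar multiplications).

Adjacent pairs: AB = 24·2·29 = 1392; BC = 2·29·25 = 1450; CD = 29·25·24 = 17400; DE = 25·24·21 = 12600.
Length 3: A..C: k=1: 0+1450+24·2·25=2650; k=2: 1392+0+24·29·25=18792 → min 2650 | B..D: k=2: 0+17400+2·29·24=18792; k=3: 1450+0+2·25·24=2650 → min 2650 | C..E: k=3: 0+12600+29·25·21=27825; k=4: 17400+0+29·24·21=32016 → min 27825.
Length 4: A..D: k=1: 0+2650+24·2·24=3802; k=2: 1392+17400+24·29·24=35496; k=3: 2650+0+24·25·24=17050 → min 3802 | B..E: k=2: 0+27825+2·29·21=29043; k=3: 1450+12600+2·25·21=15100; k=4: 2650+0+2·24·21=3658 → min 3658.
Length 5: A..E: k=1: 0+3658+24·2·21=4666; k=2: 1392+27825+24·29·21=43833; k=3: 2650+12600+24·25·21=27850; k=4: 3802+0+24·24·21=15898 → min 4666.
Optimal order: (A (((B C) D) E)) with cost 4666.

4666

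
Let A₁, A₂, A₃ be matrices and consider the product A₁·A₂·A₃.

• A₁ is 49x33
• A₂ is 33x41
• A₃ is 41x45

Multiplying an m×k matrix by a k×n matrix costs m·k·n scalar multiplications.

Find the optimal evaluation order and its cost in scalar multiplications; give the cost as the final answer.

(A₁·(A₂·A₃)): cost 133650.
((A₁·A₂)·A₃): cost 156702.
Optimal: (A₁·(A₂·A₃)) with cost 133650.

133650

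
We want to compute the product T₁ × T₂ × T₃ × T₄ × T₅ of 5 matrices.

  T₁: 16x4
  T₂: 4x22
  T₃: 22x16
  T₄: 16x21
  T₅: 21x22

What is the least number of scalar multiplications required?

6008

Adjacent pairs: T₁T₂ = 16·4·22 = 1408; T₂T₃ = 4·22·16 = 1408; T₃T₄ = 22·16·21 = 7392; T₄T₅ = 16·21·22 = 7392.
Length 3: T₁..T₃: k=1: 0+1408+16·4·16=2432; k=2: 1408+0+16·22·16=7040 → min 2432 | T₂..T₄: k=2: 0+7392+4·22·21=9240; k=3: 1408+0+4·16·21=2752 → min 2752 | T₃..T₅: k=3: 0+7392+22·16·22=15136; k=4: 7392+0+22·21·22=17556 → min 15136.
Length 4: T₁..T₄: k=1: 0+2752+16·4·21=4096; k=2: 1408+7392+16·22·21=16192; k=3: 2432+0+16·16·21=7808 → min 4096 | T₂..T₅: k=2: 0+15136+4·22·22=17072; k=3: 1408+7392+4·16·22=10208; k=4: 2752+0+4·21·22=4600 → min 4600.
Length 5: T₁..T₅: k=1: 0+4600+16·4·22=6008; k=2: 1408+15136+16·22·22=24288; k=3: 2432+7392+16·16·22=15456; k=4: 4096+0+16·21·22=11488 → min 6008.
Optimal order: (T₁ × (((T₂ × T₃) × T₄) × T₅)) with cost 6008.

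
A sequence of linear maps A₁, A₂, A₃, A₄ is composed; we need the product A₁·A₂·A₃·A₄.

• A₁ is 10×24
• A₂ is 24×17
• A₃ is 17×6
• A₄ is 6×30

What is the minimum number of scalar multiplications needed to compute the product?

5688

Adjacent pairs: A₁A₂ = 10·24·17 = 4080; A₂A₃ = 24·17·6 = 2448; A₃A₄ = 17·6·30 = 3060.
Length 3: A₁..A₃: k=1: 0+2448+10·24·6=3888; k=2: 4080+0+10·17·6=5100 → min 3888 | A₂..A₄: k=2: 0+3060+24·17·30=15300; k=3: 2448+0+24·6·30=6768 → min 6768.
Length 4: A₁..A₄: k=1: 0+6768+10·24·30=13968; k=2: 4080+3060+10·17·30=12240; k=3: 3888+0+10·6·30=5688 → min 5688.
Optimal order: ((A₁·(A₂·A₃))·A₄) with cost 5688.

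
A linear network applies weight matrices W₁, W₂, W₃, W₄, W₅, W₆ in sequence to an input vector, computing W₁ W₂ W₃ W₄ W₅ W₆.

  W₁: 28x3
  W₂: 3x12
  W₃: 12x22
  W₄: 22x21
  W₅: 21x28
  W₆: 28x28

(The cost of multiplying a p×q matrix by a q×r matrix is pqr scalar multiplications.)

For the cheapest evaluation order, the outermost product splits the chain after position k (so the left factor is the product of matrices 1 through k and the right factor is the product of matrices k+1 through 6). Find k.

Adjacent pairs: W₁W₂ = 28·3·12 = 1008; W₂W₃ = 3·12·22 = 792; W₃W₄ = 12·22·21 = 5544; W₄W₅ = 22·21·28 = 12936; W₅W₆ = 21·28·28 = 16464.
Length 3: W₁..W₃: k=1: 0+792+28·3·22=2640; k=2: 1008+0+28·12·22=8400 → min 2640 | W₂..W₄: k=2: 0+5544+3·12·21=6300; k=3: 792+0+3·22·21=2178 → min 2178 | W₃..W₅: k=3: 0+12936+12·22·28=20328; k=4: 5544+0+12·21·28=12600 → min 12600 | W₄..W₆: k=4: 0+16464+22·21·28=29400; k=5: 12936+0+22·28·28=30184 → min 29400.
Length 4: W₁..W₄: k=1: 0+2178+28·3·21=3942; k=2: 1008+5544+28·12·21=13608; k=3: 2640+0+28·22·21=15576 → min 3942 | W₂..W₅: k=2: 0+12600+3·12·28=13608; k=3: 792+12936+3·22·28=15576; k=4: 2178+0+3·21·28=3942 → min 3942 | W₃..W₆: k=3: 0+29400+12·22·28=36792; k=4: 5544+16464+12·21·28=29064; k=5: 12600+0+12·28·28=22008 → min 22008.
Length 5: W₁..W₅: k=1: 0+3942+28·3·28=6294; k=2: 1008+12600+28·12·28=23016; k=3: 2640+12936+28·22·28=32824; k=4: 3942+0+28·21·28=20406 → min 6294 | W₂..W₆: k=2: 0+22008+3·12·28=23016; k=3: 792+29400+3·22·28=32040; k=4: 2178+16464+3·21·28=20406; k=5: 3942+0+3·28·28=6294 → min 6294.
Top-level splits: k=1: (W₁..W₁)·(W₂..W₆) → 0+6294+28·3·28 = 8646; k=2: (W₁..W₂)·(W₃..W₆) → 1008+22008+28·12·28 = 32424; k=3: (W₁..W₃)·(W₄..W₆) → 2640+29400+28·22·28 = 49288; k=4: (W₁..W₄)·(W₅..W₆) → 3942+16464+28·21·28 = 36870; k=5: (W₁..W₅)·(W₆..W₆) → 6294+0+28·28·28 = 28246.
Best split is after W₁, i.e. k = 1.

1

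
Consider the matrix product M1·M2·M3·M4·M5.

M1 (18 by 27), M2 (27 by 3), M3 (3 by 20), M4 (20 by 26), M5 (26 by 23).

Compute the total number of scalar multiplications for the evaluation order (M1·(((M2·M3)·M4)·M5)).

(M2·M3): 27×3 by 3×20 → 27×20, cost 27·3·20 = 1620
((M2·M3)·M4): 27×20 by 20×26 → 27×26, cost 27·20·26 = 14040; cumulative 15660
(((M2·M3)·M4)·M5): 27×26 by 26×23 → 27×23, cost 27·26·23 = 16146; cumulative 31806
(M1·(((M2·M3)·M4)·M5)): 18×27 by 27×23 → 18×23, cost 18·27·23 = 11178; cumulative 42984
Total: 42984 scalar multiplications.

42984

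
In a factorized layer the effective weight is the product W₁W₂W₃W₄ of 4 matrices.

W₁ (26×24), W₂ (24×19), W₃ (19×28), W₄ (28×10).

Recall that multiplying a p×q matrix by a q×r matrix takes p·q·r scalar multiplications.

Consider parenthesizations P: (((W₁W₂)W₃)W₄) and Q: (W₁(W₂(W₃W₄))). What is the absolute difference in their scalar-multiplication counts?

Order P = (((W₁W₂)W₃)W₄): (W₁W₂): 26×24 by 24×19 → 26×19, cost 26·24·19 = 11856; ((W₁W₂)W₃): 26×19 by 19×28 → 26×28, cost 26·19·28 = 13832; cumulative 25688; (((W₁W₂)W₃)W₄): 26×28 by 28×10 → 26×10, cost 26·28·10 = 7280; cumulative 32968. Total 32968.
Order Q = (W₁(W₂(W₃W₄))): (W₃W₄): 19×28 by 28×10 → 19×10, cost 19·28·10 = 5320; (W₂(W₃W₄)): 24×19 by 19×10 → 24×10, cost 24·19·10 = 4560; cumulative 9880; (W₁(W₂(W₃W₄))): 26×24 by 24×10 → 26×10, cost 26·24·10 = 6240; cumulative 16120. Total 16120.
Difference: |32968 − 16120| = 16848.

16848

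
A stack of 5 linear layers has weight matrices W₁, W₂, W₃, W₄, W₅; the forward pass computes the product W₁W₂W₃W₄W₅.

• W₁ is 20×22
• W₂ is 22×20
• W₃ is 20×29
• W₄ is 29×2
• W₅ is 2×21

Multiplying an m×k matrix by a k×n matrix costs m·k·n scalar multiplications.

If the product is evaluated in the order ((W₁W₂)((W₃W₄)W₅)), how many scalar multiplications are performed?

(W₁W₂): 20×22 by 22×20 → 20×20, cost 20·22·20 = 8800
(W₃W₄): 20×29 by 29×2 → 20×2, cost 20·29·2 = 1160
((W₃W₄)W₅): 20×2 by 2×21 → 20×21, cost 20·2·21 = 840; cumulative 2000
((W₁W₂)((W₃W₄)W₅)): 20×20 by 20×21 → 20×21, cost 20·20·21 = 8400; cumulative 19200
Total: 19200 scalar multiplications.

19200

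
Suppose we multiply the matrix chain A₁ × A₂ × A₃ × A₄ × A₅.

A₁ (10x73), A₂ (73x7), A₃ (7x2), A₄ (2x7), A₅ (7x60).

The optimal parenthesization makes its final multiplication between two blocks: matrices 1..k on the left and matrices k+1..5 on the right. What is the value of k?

3

Adjacent pairs: A₁A₂ = 10·73·7 = 5110; A₂A₃ = 73·7·2 = 1022; A₃A₄ = 7·2·7 = 98; A₄A₅ = 2·7·60 = 840.
Length 3: A₁..A₃: k=1: 0+1022+10·73·2=2482; k=2: 5110+0+10·7·2=5250 → min 2482 | A₂..A₄: k=2: 0+98+73·7·7=3675; k=3: 1022+0+73·2·7=2044 → min 2044 | A₃..A₅: k=3: 0+840+7·2·60=1680; k=4: 98+0+7·7·60=3038 → min 1680.
Length 4: A₁..A₄: k=1: 0+2044+10·73·7=7154; k=2: 5110+98+10·7·7=5698; k=3: 2482+0+10·2·7=2622 → min 2622 | A₂..A₅: k=2: 0+1680+73·7·60=32340; k=3: 1022+840+73·2·60=10622; k=4: 2044+0+73·7·60=32704 → min 10622.
Top-level splits: k=1: (A₁..A₁)·(A₂..A₅) → 0+10622+10·73·60 = 54422; k=2: (A₁..A₂)·(A₃..A₅) → 5110+1680+10·7·60 = 10990; k=3: (A₁..A₃)·(A₄..A₅) → 2482+840+10·2·60 = 4522; k=4: (A₁..A₄)·(A₅..A₅) → 2622+0+10·7·60 = 6822.
Best split is after A₃, i.e. k = 3.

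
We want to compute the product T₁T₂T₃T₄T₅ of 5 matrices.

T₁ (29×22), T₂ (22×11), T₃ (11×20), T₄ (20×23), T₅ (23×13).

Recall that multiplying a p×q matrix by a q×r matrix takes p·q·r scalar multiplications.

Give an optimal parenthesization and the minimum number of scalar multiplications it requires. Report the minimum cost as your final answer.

Adjacent pairs: T₁T₂ = 29·22·11 = 7018; T₂T₃ = 22·11·20 = 4840; T₃T₄ = 11·20·23 = 5060; T₄T₅ = 20·23·13 = 5980.
Length 3: T₁..T₃: k=1: 0+4840+29·22·20=17600; k=2: 7018+0+29·11·20=13398 → min 13398 | T₂..T₄: k=2: 0+5060+22·11·23=10626; k=3: 4840+0+22·20·23=14960 → min 10626 | T₃..T₅: k=3: 0+5980+11·20·13=8840; k=4: 5060+0+11·23·13=8349 → min 8349.
Length 4: T₁..T₄: k=1: 0+10626+29·22·23=25300; k=2: 7018+5060+29·11·23=19415; k=3: 13398+0+29·20·23=26738 → min 19415 | T₂..T₅: k=2: 0+8349+22·11·13=11495; k=3: 4840+5980+22·20·13=16540; k=4: 10626+0+22·23·13=17204 → min 11495.
Length 5: T₁..T₅: k=1: 0+11495+29·22·13=19789; k=2: 7018+8349+29·11·13=19514; k=3: 13398+5980+29·20·13=26918; k=4: 19415+0+29·23·13=28086 → min 19514.
Optimal parenthesization: ((T₁T₂)((T₃T₄)T₅)) with cost 19514.

19514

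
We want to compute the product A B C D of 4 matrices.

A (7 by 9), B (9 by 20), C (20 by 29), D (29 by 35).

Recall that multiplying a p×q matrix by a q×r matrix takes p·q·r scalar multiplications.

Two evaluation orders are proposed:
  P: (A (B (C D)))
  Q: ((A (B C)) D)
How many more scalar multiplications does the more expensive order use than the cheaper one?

14653

Order P = (A (B (C D))): (C D): 20×29 by 29×35 → 20×35, cost 20·29·35 = 20300; (B (C D)): 9×20 by 20×35 → 9×35, cost 9·20·35 = 6300; cumulative 26600; (A (B (C D))): 7×9 by 9×35 → 7×35, cost 7·9·35 = 2205; cumulative 28805. Total 28805.
Order Q = ((A (B C)) D): (B C): 9×20 by 20×29 → 9×29, cost 9·20·29 = 5220; (A (B C)): 7×9 by 9×29 → 7×29, cost 7·9·29 = 1827; cumulative 7047; ((A (B C)) D): 7×29 by 29×35 → 7×35, cost 7·29·35 = 7105; cumulative 14152. Total 14152.
Difference: |28805 − 14152| = 14653.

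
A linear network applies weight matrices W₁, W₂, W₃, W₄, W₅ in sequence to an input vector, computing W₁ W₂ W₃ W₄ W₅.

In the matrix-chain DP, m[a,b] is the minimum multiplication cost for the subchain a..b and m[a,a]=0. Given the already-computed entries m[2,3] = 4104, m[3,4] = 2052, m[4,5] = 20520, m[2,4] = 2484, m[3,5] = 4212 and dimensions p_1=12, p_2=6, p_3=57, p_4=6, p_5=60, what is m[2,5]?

m[2,5] = min over k∈[2,4] of m[2,k]+m[k+1,5]+p_{1}·p_k·p_{5}.
k=2: 0 + 4212 + 12·6·60 = 8532; k=3: 4104 + 20520 + 12·57·60 = 65664; k=4: 2484 + 0 + 12·6·60 = 6804.
Minimum: 6804 at k=4.

6804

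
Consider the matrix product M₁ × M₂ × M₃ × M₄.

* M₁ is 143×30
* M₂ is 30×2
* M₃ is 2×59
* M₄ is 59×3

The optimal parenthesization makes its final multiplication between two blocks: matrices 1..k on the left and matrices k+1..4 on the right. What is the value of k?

Adjacent pairs: M₁M₂ = 143·30·2 = 8580; M₂M₃ = 30·2·59 = 3540; M₃M₄ = 2·59·3 = 354.
Length 3: M₁..M₃: k=1: 0+3540+143·30·59=256650; k=2: 8580+0+143·2·59=25454 → min 25454 | M₂..M₄: k=2: 0+354+30·2·3=534; k=3: 3540+0+30·59·3=8850 → min 534.
Top-level splits: k=1: (M₁..M₁)·(M₂..M₄) → 0+534+143·30·3 = 13404; k=2: (M₁..M₂)·(M₃..M₄) → 8580+354+143·2·3 = 9792; k=3: (M₁..M₃)·(M₄..M₄) → 25454+0+143·59·3 = 50765.
Best split is after M₂, i.e. k = 2.

2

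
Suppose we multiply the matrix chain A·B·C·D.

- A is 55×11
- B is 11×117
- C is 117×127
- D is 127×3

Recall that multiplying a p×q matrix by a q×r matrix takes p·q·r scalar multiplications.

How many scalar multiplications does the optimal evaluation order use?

Adjacent pairs: AB = 55·11·117 = 70785; BC = 11·117·127 = 163449; CD = 117·127·3 = 44577.
Length 3: A..C: k=1: 0+163449+55·11·127=240284; k=2: 70785+0+55·117·127=888030 → min 240284 | B..D: k=2: 0+44577+11·117·3=48438; k=3: 163449+0+11·127·3=167640 → min 48438.
Length 4: A..D: k=1: 0+48438+55·11·3=50253; k=2: 70785+44577+55·117·3=134667; k=3: 240284+0+55·127·3=261239 → min 50253.
Optimal order: (A·(B·(C·D))) with cost 50253.

50253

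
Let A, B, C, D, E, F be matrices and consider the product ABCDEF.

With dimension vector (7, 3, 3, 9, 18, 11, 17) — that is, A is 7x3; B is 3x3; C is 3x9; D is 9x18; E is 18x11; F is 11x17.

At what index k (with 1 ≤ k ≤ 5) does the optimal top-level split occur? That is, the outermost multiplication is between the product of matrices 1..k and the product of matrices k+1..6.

Adjacent pairs: AB = 7·3·3 = 63; BC = 3·3·9 = 81; CD = 3·9·18 = 486; DE = 9·18·11 = 1782; EF = 18·11·17 = 3366.
Length 3: A..C: k=1: 0+81+7·3·9=270; k=2: 63+0+7·3·9=252 → min 252 | B..D: k=2: 0+486+3·3·18=648; k=3: 81+0+3·9·18=567 → min 567 | C..E: k=3: 0+1782+3·9·11=2079; k=4: 486+0+3·18·11=1080 → min 1080 | D..F: k=4: 0+3366+9·18·17=6120; k=5: 1782+0+9·11·17=3465 → min 3465.
Length 4: A..D: k=1: 0+567+7·3·18=945; k=2: 63+486+7·3·18=927; k=3: 252+0+7·9·18=1386 → min 927 | B..E: k=2: 0+1080+3·3·11=1179; k=3: 81+1782+3·9·11=2160; k=4: 567+0+3·18·11=1161 → min 1161 | C..F: k=3: 0+3465+3·9·17=3924; k=4: 486+3366+3·18·17=4770; k=5: 1080+0+3·11·17=1641 → min 1641.
Length 5: A..E: k=1: 0+1161+7·3·11=1392; k=2: 63+1080+7·3·11=1374; k=3: 252+1782+7·9·11=2727; k=4: 927+0+7·18·11=2313 → min 1374 | B..F: k=2: 0+1641+3·3·17=1794; k=3: 81+3465+3·9·17=4005; k=4: 567+3366+3·18·17=4851; k=5: 1161+0+3·11·17=1722 → min 1722.
Top-level splits: k=1: (A..A)·(B..F) → 0+1722+7·3·17 = 2079; k=2: (A..B)·(C..F) → 63+1641+7·3·17 = 2061; k=3: (A..C)·(D..F) → 252+3465+7·9·17 = 4788; k=4: (A..D)·(E..F) → 927+3366+7·18·17 = 6435; k=5: (A..E)·(F..F) → 1374+0+7·11·17 = 2683.
Best split is after B, i.e. k = 2.

2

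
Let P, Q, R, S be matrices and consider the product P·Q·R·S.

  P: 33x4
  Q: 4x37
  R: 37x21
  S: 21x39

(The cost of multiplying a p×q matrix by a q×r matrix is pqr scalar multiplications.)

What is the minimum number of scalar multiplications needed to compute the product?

11532

Adjacent pairs: PQ = 33·4·37 = 4884; QR = 4·37·21 = 3108; RS = 37·21·39 = 30303.
Length 3: P..R: k=1: 0+3108+33·4·21=5880; k=2: 4884+0+33·37·21=30525 → min 5880 | Q..S: k=2: 0+30303+4·37·39=36075; k=3: 3108+0+4·21·39=6384 → min 6384.
Length 4: P..S: k=1: 0+6384+33·4·39=11532; k=2: 4884+30303+33·37·39=82806; k=3: 5880+0+33·21·39=32907 → min 11532.
Optimal order: (P·((Q·R)·S)) with cost 11532.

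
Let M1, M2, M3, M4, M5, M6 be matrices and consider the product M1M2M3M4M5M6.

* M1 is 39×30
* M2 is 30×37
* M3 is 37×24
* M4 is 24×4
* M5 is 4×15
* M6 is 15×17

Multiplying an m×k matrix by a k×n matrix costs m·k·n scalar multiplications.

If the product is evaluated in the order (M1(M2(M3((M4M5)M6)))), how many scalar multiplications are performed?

(M4M5): 24×4 by 4×15 → 24×15, cost 24·4·15 = 1440
((M4M5)M6): 24×15 by 15×17 → 24×17, cost 24·15·17 = 6120; cumulative 7560
(M3((M4M5)M6)): 37×24 by 24×17 → 37×17, cost 37·24·17 = 15096; cumulative 22656
(M2(M3((M4M5)M6))): 30×37 by 37×17 → 30×17, cost 30·37·17 = 18870; cumulative 41526
(M1(M2(M3((M4M5)M6)))): 39×30 by 30×17 → 39×17, cost 39·30·17 = 19890; cumulative 61416
Total: 61416 scalar multiplications.

61416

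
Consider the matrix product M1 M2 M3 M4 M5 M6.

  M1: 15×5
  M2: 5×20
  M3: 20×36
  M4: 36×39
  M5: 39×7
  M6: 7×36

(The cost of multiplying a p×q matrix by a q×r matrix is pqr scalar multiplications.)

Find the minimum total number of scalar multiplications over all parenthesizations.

Adjacent pairs: M1M2 = 15·5·20 = 1500; M2M3 = 5·20·36 = 3600; M3M4 = 20·36·39 = 28080; M4M5 = 36·39·7 = 9828; M5M6 = 39·7·36 = 9828.
Length 3: M1..M3: k=1: 0+3600+15·5·36=6300; k=2: 1500+0+15·20·36=12300 → min 6300 | M2..M4: k=2: 0+28080+5·20·39=31980; k=3: 3600+0+5·36·39=10620 → min 10620 | M3..M5: k=3: 0+9828+20·36·7=14868; k=4: 28080+0+20·39·7=33540 → min 14868 | M4..M6: k=4: 0+9828+36·39·36=60372; k=5: 9828+0+36·7·36=18900 → min 18900.
Length 4: M1..M4: k=1: 0+10620+15·5·39=13545; k=2: 1500+28080+15·20·39=41280; k=3: 6300+0+15·36·39=27360 → min 13545 | M2..M5: k=2: 0+14868+5·20·7=15568; k=3: 3600+9828+5·36·7=14688; k=4: 10620+0+5·39·7=11985 → min 11985 | M3..M6: k=3: 0+18900+20·36·36=44820; k=4: 28080+9828+20·39·36=65988; k=5: 14868+0+20·7·36=19908 → min 19908.
Length 5: M1..M5: k=1: 0+11985+15·5·7=12510; k=2: 1500+14868+15·20·7=18468; k=3: 6300+9828+15·36·7=19908; k=4: 13545+0+15·39·7=17640 → min 12510 | M2..M6: k=2: 0+19908+5·20·36=23508; k=3: 3600+18900+5·36·36=28980; k=4: 10620+9828+5·39·36=27468; k=5: 11985+0+5·7·36=13245 → min 13245.
Length 6: M1..M6: k=1: 0+13245+15·5·36=15945; k=2: 1500+19908+15·20·36=32208; k=3: 6300+18900+15·36·36=44640; k=4: 13545+9828+15·39·36=44433; k=5: 12510+0+15·7·36=16290 → min 15945.
Optimal order: (M1 ((((M2 M3) M4) M5) M6)) with cost 15945.

15945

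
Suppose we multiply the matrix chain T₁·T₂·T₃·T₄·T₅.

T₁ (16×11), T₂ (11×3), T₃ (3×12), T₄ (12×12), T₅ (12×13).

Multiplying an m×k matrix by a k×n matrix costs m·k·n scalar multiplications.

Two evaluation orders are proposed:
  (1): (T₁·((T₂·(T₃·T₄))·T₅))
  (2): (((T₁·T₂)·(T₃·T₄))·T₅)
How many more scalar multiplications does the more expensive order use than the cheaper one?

Order (1) = (T₁·((T₂·(T₃·T₄))·T₅)): (T₃·T₄): 3×12 by 12×12 → 3×12, cost 3·12·12 = 432; (T₂·(T₃·T₄)): 11×3 by 3×12 → 11×12, cost 11·3·12 = 396; cumulative 828; ((T₂·(T₃·T₄))·T₅): 11×12 by 12×13 → 11×13, cost 11·12·13 = 1716; cumulative 2544; (T₁·((T₂·(T₃·T₄))·T₅)): 16×11 by 11×13 → 16×13, cost 16·11·13 = 2288; cumulative 4832. Total 4832.
Order (2) = (((T₁·T₂)·(T₃·T₄))·T₅): (T₁·T₂): 16×11 by 11×3 → 16×3, cost 16·11·3 = 528; (T₃·T₄): 3×12 by 12×12 → 3×12, cost 3·12·12 = 432; ((T₁·T₂)·(T₃·T₄)): 16×3 by 3×12 → 16×12, cost 16·3·12 = 576; cumulative 1536; (((T₁·T₂)·(T₃·T₄))·T₅): 16×12 by 12×13 → 16×13, cost 16·12·13 = 2496; cumulative 4032. Total 4032.
Difference: |4832 − 4032| = 800.

800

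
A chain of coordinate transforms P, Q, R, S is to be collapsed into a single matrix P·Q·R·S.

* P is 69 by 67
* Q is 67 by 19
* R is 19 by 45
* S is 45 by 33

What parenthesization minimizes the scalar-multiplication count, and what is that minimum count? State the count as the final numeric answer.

Adjacent pairs: PQ = 69·67·19 = 87837; QR = 67·19·45 = 57285; RS = 19·45·33 = 28215.
Length 3: P..R: k=1: 0+57285+69·67·45=265320; k=2: 87837+0+69·19·45=146832 → min 146832 | Q..S: k=2: 0+28215+67·19·33=70224; k=3: 57285+0+67·45·33=156780 → min 70224.
Length 4: P..S: k=1: 0+70224+69·67·33=222783; k=2: 87837+28215+69·19·33=159315; k=3: 146832+0+69·45·33=249297 → min 159315.
Optimal parenthesization: ((P·Q)·(R·S)) with cost 159315.

159315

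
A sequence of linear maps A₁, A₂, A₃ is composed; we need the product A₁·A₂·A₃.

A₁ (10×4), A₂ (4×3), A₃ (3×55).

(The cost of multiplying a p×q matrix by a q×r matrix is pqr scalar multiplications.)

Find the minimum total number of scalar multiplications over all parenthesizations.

Order (A₁·(A₂·A₃)): (A₂·A₃): 4×3 by 3×55 → 4×55, cost 4·3·55 = 660; (A₁·(A₂·A₃)): 10×4 by 4×55 → 10×55, cost 10·4·55 = 2200; cumulative 2860. Total 2860.
Order ((A₁·A₂)·A₃): (A₁·A₂): 10×4 by 4×3 → 10×3, cost 10·4·3 = 120; ((A₁·A₂)·A₃): 10×3 by 3×55 → 10×55, cost 10·3·55 = 1650; cumulative 1770. Total 1770.
Minimum: 1770.

1770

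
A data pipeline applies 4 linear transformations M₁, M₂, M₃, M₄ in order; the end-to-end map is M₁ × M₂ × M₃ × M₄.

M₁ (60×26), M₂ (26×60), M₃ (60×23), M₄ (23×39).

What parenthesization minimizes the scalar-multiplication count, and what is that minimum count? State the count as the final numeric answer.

120042

Adjacent pairs: M₁M₂ = 60·26·60 = 93600; M₂M₃ = 26·60·23 = 35880; M₃M₄ = 60·23·39 = 53820.
Length 3: M₁..M₃: k=1: 0+35880+60·26·23=71760; k=2: 93600+0+60·60·23=176400 → min 71760 | M₂..M₄: k=2: 0+53820+26·60·39=114660; k=3: 35880+0+26·23·39=59202 → min 59202.
Length 4: M₁..M₄: k=1: 0+59202+60·26·39=120042; k=2: 93600+53820+60·60·39=287820; k=3: 71760+0+60·23·39=125580 → min 120042.
Optimal parenthesization: (M₁ × ((M₂ × M₃) × M₄)) with cost 120042.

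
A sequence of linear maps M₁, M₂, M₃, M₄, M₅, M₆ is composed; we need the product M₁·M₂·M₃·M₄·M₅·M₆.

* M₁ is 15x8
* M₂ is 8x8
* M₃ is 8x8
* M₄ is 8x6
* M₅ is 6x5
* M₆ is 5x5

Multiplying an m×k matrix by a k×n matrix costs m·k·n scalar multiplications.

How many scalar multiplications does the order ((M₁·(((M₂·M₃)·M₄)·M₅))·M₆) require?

2111

(M₂·M₃): 8×8 by 8×8 → 8×8, cost 8·8·8 = 512
((M₂·M₃)·M₄): 8×8 by 8×6 → 8×6, cost 8·8·6 = 384; cumulative 896
(((M₂·M₃)·M₄)·M₅): 8×6 by 6×5 → 8×5, cost 8·6·5 = 240; cumulative 1136
(M₁·(((M₂·M₃)·M₄)·M₅)): 15×8 by 8×5 → 15×5, cost 15·8·5 = 600; cumulative 1736
((M₁·(((M₂·M₃)·M₄)·M₅))·M₆): 15×5 by 5×5 → 15×5, cost 15·5·5 = 375; cumulative 2111
Total: 2111 scalar multiplications.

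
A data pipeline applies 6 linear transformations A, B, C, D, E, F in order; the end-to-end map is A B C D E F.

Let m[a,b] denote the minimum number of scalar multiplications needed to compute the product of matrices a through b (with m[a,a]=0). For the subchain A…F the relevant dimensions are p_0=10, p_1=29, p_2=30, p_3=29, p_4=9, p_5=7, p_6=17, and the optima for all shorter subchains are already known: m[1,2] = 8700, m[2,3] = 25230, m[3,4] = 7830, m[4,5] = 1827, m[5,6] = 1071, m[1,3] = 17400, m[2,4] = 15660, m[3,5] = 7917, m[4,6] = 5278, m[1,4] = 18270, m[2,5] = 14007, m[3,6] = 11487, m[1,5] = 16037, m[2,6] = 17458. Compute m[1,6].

17227

m[1,6] = min over k∈[1,5] of m[1,k]+m[k+1,6]+p_{0}·p_k·p_{6}.
k=1: 0 + 17458 + 10·29·17 = 22388; k=2: 8700 + 11487 + 10·30·17 = 25287; k=3: 17400 + 5278 + 10·29·17 = 27608; k=4: 18270 + 1071 + 10·9·17 = 20871; k=5: 16037 + 0 + 10·7·17 = 17227.
Minimum: 17227 at k=5.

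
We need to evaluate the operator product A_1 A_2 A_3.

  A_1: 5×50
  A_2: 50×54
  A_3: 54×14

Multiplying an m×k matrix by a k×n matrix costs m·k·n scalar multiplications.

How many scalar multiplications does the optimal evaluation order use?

Order (A_1 (A_2 A_3)): (A_2 A_3): 50×54 by 54×14 → 50×14, cost 50·54·14 = 37800; (A_1 (A_2 A_3)): 5×50 by 50×14 → 5×14, cost 5·50·14 = 3500; cumulative 41300. Total 41300.
Order ((A_1 A_2) A_3): (A_1 A_2): 5×50 by 50×54 → 5×54, cost 5·50·54 = 13500; ((A_1 A_2) A_3): 5×54 by 54×14 → 5×14, cost 5·54·14 = 3780; cumulative 17280. Total 17280.
Minimum: 17280.

17280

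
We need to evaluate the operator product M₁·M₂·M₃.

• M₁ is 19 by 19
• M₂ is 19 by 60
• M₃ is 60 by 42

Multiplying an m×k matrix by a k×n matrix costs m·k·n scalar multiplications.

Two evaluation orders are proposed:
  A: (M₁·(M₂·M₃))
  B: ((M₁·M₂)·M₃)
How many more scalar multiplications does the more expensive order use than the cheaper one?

6498

Order A = (M₁·(M₂·M₃)): (M₂·M₃): 19×60 by 60×42 → 19×42, cost 19·60·42 = 47880; (M₁·(M₂·M₃)): 19×19 by 19×42 → 19×42, cost 19·19·42 = 15162; cumulative 63042. Total 63042.
Order B = ((M₁·M₂)·M₃): (M₁·M₂): 19×19 by 19×60 → 19×60, cost 19·19·60 = 21660; ((M₁·M₂)·M₃): 19×60 by 60×42 → 19×42, cost 19·60·42 = 47880; cumulative 69540. Total 69540.
Difference: |63042 − 69540| = 6498.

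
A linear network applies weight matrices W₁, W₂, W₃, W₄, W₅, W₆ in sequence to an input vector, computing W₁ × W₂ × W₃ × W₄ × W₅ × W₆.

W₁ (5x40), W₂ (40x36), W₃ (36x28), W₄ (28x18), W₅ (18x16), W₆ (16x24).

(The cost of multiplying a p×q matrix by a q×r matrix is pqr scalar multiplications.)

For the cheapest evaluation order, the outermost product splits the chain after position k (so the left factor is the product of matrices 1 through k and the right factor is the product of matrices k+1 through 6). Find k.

Adjacent pairs: W₁W₂ = 5·40·36 = 7200; W₂W₃ = 40·36·28 = 40320; W₃W₄ = 36·28·18 = 18144; W₄W₅ = 28·18·16 = 8064; W₅W₆ = 18·16·24 = 6912.
Length 3: W₁..W₃: k=1: 0+40320+5·40·28=45920; k=2: 7200+0+5·36·28=12240 → min 12240 | W₂..W₄: k=2: 0+18144+40·36·18=44064; k=3: 40320+0+40·28·18=60480 → min 44064 | W₃..W₅: k=3: 0+8064+36·28·16=24192; k=4: 18144+0+36·18·16=28512 → min 24192 | W₄..W₆: k=4: 0+6912+28·18·24=19008; k=5: 8064+0+28·16·24=18816 → min 18816.
Length 4: W₁..W₄: k=1: 0+44064+5·40·18=47664; k=2: 7200+18144+5·36·18=28584; k=3: 12240+0+5·28·18=14760 → min 14760 | W₂..W₅: k=2: 0+24192+40·36·16=47232; k=3: 40320+8064+40·28·16=66304; k=4: 44064+0+40·18·16=55584 → min 47232 | W₃..W₆: k=3: 0+18816+36·28·24=43008; k=4: 18144+6912+36·18·24=40608; k=5: 24192+0+36·16·24=38016 → min 38016.
Length 5: W₁..W₅: k=1: 0+47232+5·40·16=50432; k=2: 7200+24192+5·36·16=34272; k=3: 12240+8064+5·28·16=22544; k=4: 14760+0+5·18·16=16200 → min 16200 | W₂..W₆: k=2: 0+38016+40·36·24=72576; k=3: 40320+18816+40·28·24=86016; k=4: 44064+6912+40·18·24=68256; k=5: 47232+0+40·16·24=62592 → min 62592.
Top-level splits: k=1: (W₁..W₁)·(W₂..W₆) → 0+62592+5·40·24 = 67392; k=2: (W₁..W₂)·(W₃..W₆) → 7200+38016+5·36·24 = 49536; k=3: (W₁..W₃)·(W₄..W₆) → 12240+18816+5·28·24 = 34416; k=4: (W₁..W₄)·(W₅..W₆) → 14760+6912+5·18·24 = 23832; k=5: (W₁..W₅)·(W₆..W₆) → 16200+0+5·16·24 = 18120.
Best split is after W₅, i.e. k = 5.

5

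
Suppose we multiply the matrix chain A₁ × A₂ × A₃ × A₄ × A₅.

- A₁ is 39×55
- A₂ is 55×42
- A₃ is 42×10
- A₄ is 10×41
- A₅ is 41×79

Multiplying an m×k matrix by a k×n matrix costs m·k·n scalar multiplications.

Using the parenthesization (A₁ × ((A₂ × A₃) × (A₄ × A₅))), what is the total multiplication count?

(A₂ × A₃): 55×42 by 42×10 → 55×10, cost 55·42·10 = 23100
(A₄ × A₅): 10×41 by 41×79 → 10×79, cost 10·41·79 = 32390
((A₂ × A₃) × (A₄ × A₅)): 55×10 by 10×79 → 55×79, cost 55·10·79 = 43450; cumulative 98940
(A₁ × ((A₂ × A₃) × (A₄ × A₅))): 39×55 by 55×79 → 39×79, cost 39·55·79 = 169455; cumulative 268395
Total: 268395 scalar multiplications.

268395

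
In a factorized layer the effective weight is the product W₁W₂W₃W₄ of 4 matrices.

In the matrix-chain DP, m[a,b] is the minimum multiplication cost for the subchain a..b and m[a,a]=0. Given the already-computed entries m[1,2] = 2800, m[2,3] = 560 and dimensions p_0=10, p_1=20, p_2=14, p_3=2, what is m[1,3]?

m[1,3] = min over k∈[1,2] of m[1,k]+m[k+1,3]+p_{0}·p_k·p_{3}.
k=1: 0 + 560 + 10·20·2 = 960; k=2: 2800 + 0 + 10·14·2 = 3080.
Minimum: 960 at k=1.

960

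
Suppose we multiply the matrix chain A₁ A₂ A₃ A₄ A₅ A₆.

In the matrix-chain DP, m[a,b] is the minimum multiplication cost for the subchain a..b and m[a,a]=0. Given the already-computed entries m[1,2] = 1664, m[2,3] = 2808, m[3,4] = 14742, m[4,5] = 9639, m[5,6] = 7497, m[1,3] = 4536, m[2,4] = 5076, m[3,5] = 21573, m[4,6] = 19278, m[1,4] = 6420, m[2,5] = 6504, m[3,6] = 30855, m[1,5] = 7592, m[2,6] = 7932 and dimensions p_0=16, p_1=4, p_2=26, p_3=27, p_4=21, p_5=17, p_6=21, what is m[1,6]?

9276

m[1,6] = min over k∈[1,5] of m[1,k]+m[k+1,6]+p_{0}·p_k·p_{6}.
k=1: 0 + 7932 + 16·4·21 = 9276; k=2: 1664 + 30855 + 16·26·21 = 41255; k=3: 4536 + 19278 + 16·27·21 = 32886; k=4: 6420 + 7497 + 16·21·21 = 20973; k=5: 7592 + 0 + 16·17·21 = 13304.
Minimum: 9276 at k=1.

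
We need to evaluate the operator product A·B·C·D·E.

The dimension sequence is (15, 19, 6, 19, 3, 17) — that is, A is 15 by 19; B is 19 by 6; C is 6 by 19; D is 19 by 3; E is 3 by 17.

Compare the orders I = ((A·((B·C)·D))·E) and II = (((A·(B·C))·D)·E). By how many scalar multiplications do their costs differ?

4332

Order I = ((A·((B·C)·D))·E): (B·C): 19×6 by 6×19 → 19×19, cost 19·6·19 = 2166; ((B·C)·D): 19×19 by 19×3 → 19×3, cost 19·19·3 = 1083; cumulative 3249; (A·((B·C)·D)): 15×19 by 19×3 → 15×3, cost 15·19·3 = 855; cumulative 4104; ((A·((B·C)·D))·E): 15×3 by 3×17 → 15×17, cost 15·3·17 = 765; cumulative 4869. Total 4869.
Order II = (((A·(B·C))·D)·E): (B·C): 19×6 by 6×19 → 19×19, cost 19·6·19 = 2166; (A·(B·C)): 15×19 by 19×19 → 15×19, cost 15·19·19 = 5415; cumulative 7581; ((A·(B·C))·D): 15×19 by 19×3 → 15×3, cost 15·19·3 = 855; cumulative 8436; (((A·(B·C))·D)·E): 15×3 by 3×17 → 15×17, cost 15·3·17 = 765; cumulative 9201. Total 9201.
Difference: |4869 − 9201| = 4332.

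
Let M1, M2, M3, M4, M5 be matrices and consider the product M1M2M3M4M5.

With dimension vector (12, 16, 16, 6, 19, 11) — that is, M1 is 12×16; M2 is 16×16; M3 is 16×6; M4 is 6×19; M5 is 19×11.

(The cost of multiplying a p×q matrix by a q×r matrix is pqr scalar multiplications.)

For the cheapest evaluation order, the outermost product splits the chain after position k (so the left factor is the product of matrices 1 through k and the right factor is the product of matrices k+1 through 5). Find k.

Adjacent pairs: M1M2 = 12·16·16 = 3072; M2M3 = 16·16·6 = 1536; M3M4 = 16·6·19 = 1824; M4M5 = 6·19·11 = 1254.
Length 3: M1..M3: k=1: 0+1536+12·16·6=2688; k=2: 3072+0+12·16·6=4224 → min 2688 | M2..M4: k=2: 0+1824+16·16·19=6688; k=3: 1536+0+16·6·19=3360 → min 3360 | M3..M5: k=3: 0+1254+16·6·11=2310; k=4: 1824+0+16·19·11=5168 → min 2310.
Length 4: M1..M4: k=1: 0+3360+12·16·19=7008; k=2: 3072+1824+12·16·19=8544; k=3: 2688+0+12·6·19=4056 → min 4056 | M2..M5: k=2: 0+2310+16·16·11=5126; k=3: 1536+1254+16·6·11=3846; k=4: 3360+0+16·19·11=6704 → min 3846.
Top-level splits: k=1: (M1..M1)·(M2..M5) → 0+3846+12·16·11 = 5958; k=2: (M1..M2)·(M3..M5) → 3072+2310+12·16·11 = 7494; k=3: (M1..M3)·(M4..M5) → 2688+1254+12·6·11 = 4734; k=4: (M1..M4)·(M5..M5) → 4056+0+12·19·11 = 6564.
Best split is after M3, i.e. k = 3.

3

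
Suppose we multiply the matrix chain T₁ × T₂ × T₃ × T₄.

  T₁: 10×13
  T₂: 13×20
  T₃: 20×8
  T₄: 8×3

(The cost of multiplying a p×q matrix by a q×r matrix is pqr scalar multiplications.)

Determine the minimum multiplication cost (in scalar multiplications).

1650

Adjacent pairs: T₁T₂ = 10·13·20 = 2600; T₂T₃ = 13·20·8 = 2080; T₃T₄ = 20·8·3 = 480.
Length 3: T₁..T₃: k=1: 0+2080+10·13·8=3120; k=2: 2600+0+10·20·8=4200 → min 3120 | T₂..T₄: k=2: 0+480+13·20·3=1260; k=3: 2080+0+13·8·3=2392 → min 1260.
Length 4: T₁..T₄: k=1: 0+1260+10·13·3=1650; k=2: 2600+480+10·20·3=3680; k=3: 3120+0+10·8·3=3360 → min 1650.
Optimal order: (T₁ × (T₂ × (T₃ × T₄))) with cost 1650.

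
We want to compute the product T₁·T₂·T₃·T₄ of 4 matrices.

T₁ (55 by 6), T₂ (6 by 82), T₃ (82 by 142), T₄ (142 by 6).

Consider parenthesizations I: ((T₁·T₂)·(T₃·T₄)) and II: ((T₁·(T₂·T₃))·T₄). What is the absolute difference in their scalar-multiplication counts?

39600

Order I = ((T₁·T₂)·(T₃·T₄)): (T₁·T₂): 55×6 by 6×82 → 55×82, cost 55·6·82 = 27060; (T₃·T₄): 82×142 by 142×6 → 82×6, cost 82·142·6 = 69864; ((T₁·T₂)·(T₃·T₄)): 55×82 by 82×6 → 55×6, cost 55·82·6 = 27060; cumulative 123984. Total 123984.
Order II = ((T₁·(T₂·T₃))·T₄): (T₂·T₃): 6×82 by 82×142 → 6×142, cost 6·82·142 = 69864; (T₁·(T₂·T₃)): 55×6 by 6×142 → 55×142, cost 55·6·142 = 46860; cumulative 116724; ((T₁·(T₂·T₃))·T₄): 55×142 by 142×6 → 55×6, cost 55·142·6 = 46860; cumulative 163584. Total 163584.
Difference: |123984 − 163584| = 39600.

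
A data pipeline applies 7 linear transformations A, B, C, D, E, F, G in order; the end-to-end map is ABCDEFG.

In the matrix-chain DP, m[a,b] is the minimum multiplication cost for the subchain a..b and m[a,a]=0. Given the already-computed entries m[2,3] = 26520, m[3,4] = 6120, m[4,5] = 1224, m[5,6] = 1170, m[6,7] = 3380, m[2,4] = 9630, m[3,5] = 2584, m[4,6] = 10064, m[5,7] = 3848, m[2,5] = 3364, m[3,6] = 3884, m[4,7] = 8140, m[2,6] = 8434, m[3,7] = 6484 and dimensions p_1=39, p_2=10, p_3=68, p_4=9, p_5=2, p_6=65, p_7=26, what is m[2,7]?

m[2,7] = min over k∈[2,6] of m[2,k]+m[k+1,7]+p_{1}·p_k·p_{7}.
k=2: 0 + 6484 + 39·10·26 = 16624; k=3: 26520 + 8140 + 39·68·26 = 103612; k=4: 9630 + 3848 + 39·9·26 = 22604; k=5: 3364 + 3380 + 39·2·26 = 8772; k=6: 8434 + 0 + 39·65·26 = 74344.
Minimum: 8772 at k=5.

8772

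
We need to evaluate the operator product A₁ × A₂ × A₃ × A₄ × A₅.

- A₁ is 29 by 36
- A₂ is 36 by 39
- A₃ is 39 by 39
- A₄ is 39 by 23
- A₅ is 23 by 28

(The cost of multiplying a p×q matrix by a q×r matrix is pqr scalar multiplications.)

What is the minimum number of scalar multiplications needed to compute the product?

Adjacent pairs: A₁A₂ = 29·36·39 = 40716; A₂A₃ = 36·39·39 = 54756; A₃A₄ = 39·39·23 = 34983; A₄A₅ = 39·23·28 = 25116.
Length 3: A₁..A₃: k=1: 0+54756+29·36·39=95472; k=2: 40716+0+29·39·39=84825 → min 84825 | A₂..A₄: k=2: 0+34983+36·39·23=67275; k=3: 54756+0+36·39·23=87048 → min 67275 | A₃..A₅: k=3: 0+25116+39·39·28=67704; k=4: 34983+0+39·23·28=60099 → min 60099.
Length 4: A₁..A₄: k=1: 0+67275+29·36·23=91287; k=2: 40716+34983+29·39·23=101712; k=3: 84825+0+29·39·23=110838 → min 91287 | A₂..A₅: k=2: 0+60099+36·39·28=99411; k=3: 54756+25116+36·39·28=119184; k=4: 67275+0+36·23·28=90459 → min 90459.
Length 5: A₁..A₅: k=1: 0+90459+29·36·28=119691; k=2: 40716+60099+29·39·28=132483; k=3: 84825+25116+29·39·28=141609; k=4: 91287+0+29·23·28=109963 → min 109963.
Optimal order: ((A₁ × (A₂ × (A₃ × A₄))) × A₅) with cost 109963.

109963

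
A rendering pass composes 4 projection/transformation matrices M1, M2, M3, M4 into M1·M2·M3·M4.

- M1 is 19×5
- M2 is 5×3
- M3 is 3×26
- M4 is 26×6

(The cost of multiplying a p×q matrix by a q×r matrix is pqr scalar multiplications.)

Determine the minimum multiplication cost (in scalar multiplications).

Adjacent pairs: M1M2 = 19·5·3 = 285; M2M3 = 5·3·26 = 390; M3M4 = 3·26·6 = 468.
Length 3: M1..M3: k=1: 0+390+19·5·26=2860; k=2: 285+0+19·3·26=1767 → min 1767 | M2..M4: k=2: 0+468+5·3·6=558; k=3: 390+0+5·26·6=1170 → min 558.
Length 4: M1..M4: k=1: 0+558+19·5·6=1128; k=2: 285+468+19·3·6=1095; k=3: 1767+0+19·26·6=4731 → min 1095.
Optimal order: ((M1·M2)·(M3·M4)) with cost 1095.

1095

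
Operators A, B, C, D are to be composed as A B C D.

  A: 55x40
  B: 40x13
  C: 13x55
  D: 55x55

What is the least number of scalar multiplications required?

Adjacent pairs: AB = 55·40·13 = 28600; BC = 40·13·55 = 28600; CD = 13·55·55 = 39325.
Length 3: A..C: k=1: 0+28600+55·40·55=149600; k=2: 28600+0+55·13·55=67925 → min 67925 | B..D: k=2: 0+39325+40·13·55=67925; k=3: 28600+0+40·55·55=149600 → min 67925.
Length 4: A..D: k=1: 0+67925+55·40·55=188925; k=2: 28600+39325+55·13·55=107250; k=3: 67925+0+55·55·55=234300 → min 107250.
Optimal order: ((A B) (C D)) with cost 107250.

107250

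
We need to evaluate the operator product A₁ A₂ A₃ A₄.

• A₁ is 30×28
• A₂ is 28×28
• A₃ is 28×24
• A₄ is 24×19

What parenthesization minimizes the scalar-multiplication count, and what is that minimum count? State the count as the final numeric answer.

43624

Adjacent pairs: A₁A₂ = 30·28·28 = 23520; A₂A₃ = 28·28·24 = 18816; A₃A₄ = 28·24·19 = 12768.
Length 3: A₁..A₃: k=1: 0+18816+30·28·24=38976; k=2: 23520+0+30·28·24=43680 → min 38976 | A₂..A₄: k=2: 0+12768+28·28·19=27664; k=3: 18816+0+28·24·19=31584 → min 27664.
Length 4: A₁..A₄: k=1: 0+27664+30·28·19=43624; k=2: 23520+12768+30·28·19=52248; k=3: 38976+0+30·24·19=52656 → min 43624.
Optimal parenthesization: (A₁ (A₂ (A₃ A₄))) with cost 43624.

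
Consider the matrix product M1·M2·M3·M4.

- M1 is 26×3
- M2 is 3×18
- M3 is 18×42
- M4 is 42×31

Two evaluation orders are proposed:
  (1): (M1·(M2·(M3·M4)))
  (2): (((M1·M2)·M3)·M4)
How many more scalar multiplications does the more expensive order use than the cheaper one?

27384

Order (1) = (M1·(M2·(M3·M4))): (M3·M4): 18×42 by 42×31 → 18×31, cost 18·42·31 = 23436; (M2·(M3·M4)): 3×18 by 18×31 → 3×31, cost 3·18·31 = 1674; cumulative 25110; (M1·(M2·(M3·M4))): 26×3 by 3×31 → 26×31, cost 26·3·31 = 2418; cumulative 27528. Total 27528.
Order (2) = (((M1·M2)·M3)·M4): (M1·M2): 26×3 by 3×18 → 26×18, cost 26·3·18 = 1404; ((M1·M2)·M3): 26×18 by 18×42 → 26×42, cost 26·18·42 = 19656; cumulative 21060; (((M1·M2)·M3)·M4): 26×42 by 42×31 → 26×31, cost 26·42·31 = 33852; cumulative 54912. Total 54912.
Difference: |27528 − 54912| = 27384.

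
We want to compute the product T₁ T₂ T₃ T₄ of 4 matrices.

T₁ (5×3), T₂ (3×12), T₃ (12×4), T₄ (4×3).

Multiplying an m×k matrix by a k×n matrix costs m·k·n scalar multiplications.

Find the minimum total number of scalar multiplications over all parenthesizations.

225

Adjacent pairs: T₁T₂ = 5·3·12 = 180; T₂T₃ = 3·12·4 = 144; T₃T₄ = 12·4·3 = 144.
Length 3: T₁..T₃: k=1: 0+144+5·3·4=204; k=2: 180+0+5·12·4=420 → min 204 | T₂..T₄: k=2: 0+144+3·12·3=252; k=3: 144+0+3·4·3=180 → min 180.
Length 4: T₁..T₄: k=1: 0+180+5·3·3=225; k=2: 180+144+5·12·3=504; k=3: 204+0+5·4·3=264 → min 225.
Optimal order: (T₁ ((T₂ T₃) T₄)) with cost 225.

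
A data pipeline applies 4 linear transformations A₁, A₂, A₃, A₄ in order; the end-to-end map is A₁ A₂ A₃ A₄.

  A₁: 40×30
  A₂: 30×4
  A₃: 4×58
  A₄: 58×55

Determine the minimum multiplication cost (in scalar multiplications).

26360

Adjacent pairs: A₁A₂ = 40·30·4 = 4800; A₂A₃ = 30·4·58 = 6960; A₃A₄ = 4·58·55 = 12760.
Length 3: A₁..A₃: k=1: 0+6960+40·30·58=76560; k=2: 4800+0+40·4·58=14080 → min 14080 | A₂..A₄: k=2: 0+12760+30·4·55=19360; k=3: 6960+0+30·58·55=102660 → min 19360.
Length 4: A₁..A₄: k=1: 0+19360+40·30·55=85360; k=2: 4800+12760+40·4·55=26360; k=3: 14080+0+40·58·55=141680 → min 26360.
Optimal order: ((A₁ A₂) (A₃ A₄)) with cost 26360.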